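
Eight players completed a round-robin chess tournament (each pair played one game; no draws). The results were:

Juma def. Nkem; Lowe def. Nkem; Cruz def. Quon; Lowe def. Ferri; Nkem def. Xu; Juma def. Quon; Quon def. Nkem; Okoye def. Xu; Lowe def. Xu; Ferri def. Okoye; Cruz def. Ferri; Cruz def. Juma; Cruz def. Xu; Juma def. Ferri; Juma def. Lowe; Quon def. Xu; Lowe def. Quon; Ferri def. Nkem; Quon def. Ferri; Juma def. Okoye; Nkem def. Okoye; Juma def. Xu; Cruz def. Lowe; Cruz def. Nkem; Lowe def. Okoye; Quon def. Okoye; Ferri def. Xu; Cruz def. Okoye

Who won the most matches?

Cruz

Win totals: Okoye 1, Juma 6, Cruz 7, Nkem 2, Ferri 3, Lowe 5, Quon 4, Xu 0.
Cruz leads with 7 wins (next highest: 6).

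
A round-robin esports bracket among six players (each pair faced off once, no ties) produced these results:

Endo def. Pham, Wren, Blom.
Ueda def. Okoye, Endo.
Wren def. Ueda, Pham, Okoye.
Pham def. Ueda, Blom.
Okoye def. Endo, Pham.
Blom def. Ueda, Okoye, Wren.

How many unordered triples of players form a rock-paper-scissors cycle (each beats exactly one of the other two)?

Win totals: Endo 3, Blom 3, Wren 3, Ueda 2, Pham 2, Okoye 2.
A player with w wins dominates both others in C(w,2) triples; summing gives 3 + 3 + 3 + 1 + 1 + 1 = 12 transitive triples.
Total triples C(6,3) = 20, so cyclic triples = 20 − 12 = 8.

8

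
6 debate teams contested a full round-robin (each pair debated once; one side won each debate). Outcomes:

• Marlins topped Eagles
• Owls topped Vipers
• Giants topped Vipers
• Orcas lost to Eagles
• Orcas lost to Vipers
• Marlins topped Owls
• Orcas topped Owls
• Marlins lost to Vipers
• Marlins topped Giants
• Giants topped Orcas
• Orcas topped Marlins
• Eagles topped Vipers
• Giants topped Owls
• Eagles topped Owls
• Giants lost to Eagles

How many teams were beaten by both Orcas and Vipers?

1

Orcas beat: Marlins, Owls.
Vipers beat: Orcas, Marlins.
Both beat: Marlins — 1.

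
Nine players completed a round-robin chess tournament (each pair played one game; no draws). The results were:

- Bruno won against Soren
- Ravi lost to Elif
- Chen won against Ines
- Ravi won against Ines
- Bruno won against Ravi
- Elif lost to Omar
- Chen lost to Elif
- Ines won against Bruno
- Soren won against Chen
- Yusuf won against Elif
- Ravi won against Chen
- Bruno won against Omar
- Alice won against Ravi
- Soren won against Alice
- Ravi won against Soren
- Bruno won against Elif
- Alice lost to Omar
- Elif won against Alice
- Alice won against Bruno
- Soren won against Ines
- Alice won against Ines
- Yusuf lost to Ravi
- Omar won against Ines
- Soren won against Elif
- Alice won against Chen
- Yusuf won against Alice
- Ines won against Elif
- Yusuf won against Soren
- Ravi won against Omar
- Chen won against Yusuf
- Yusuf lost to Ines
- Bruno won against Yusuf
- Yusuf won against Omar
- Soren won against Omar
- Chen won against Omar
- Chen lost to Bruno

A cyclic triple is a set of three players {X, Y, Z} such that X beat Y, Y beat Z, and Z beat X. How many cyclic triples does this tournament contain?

25

Win totals: Omar 3, Ines 3, Soren 5, Bruno 6, Yusuf 4, Alice 4, Chen 3, Ravi 5, Elif 3.
A player with w wins dominates both others in C(w,2) triples; summing gives 3 + 3 + 10 + 15 + 6 + 6 + 3 + 10 + 3 = 59 transitive triples.
Total triples C(9,3) = 84, so cyclic triples = 84 − 59 = 25.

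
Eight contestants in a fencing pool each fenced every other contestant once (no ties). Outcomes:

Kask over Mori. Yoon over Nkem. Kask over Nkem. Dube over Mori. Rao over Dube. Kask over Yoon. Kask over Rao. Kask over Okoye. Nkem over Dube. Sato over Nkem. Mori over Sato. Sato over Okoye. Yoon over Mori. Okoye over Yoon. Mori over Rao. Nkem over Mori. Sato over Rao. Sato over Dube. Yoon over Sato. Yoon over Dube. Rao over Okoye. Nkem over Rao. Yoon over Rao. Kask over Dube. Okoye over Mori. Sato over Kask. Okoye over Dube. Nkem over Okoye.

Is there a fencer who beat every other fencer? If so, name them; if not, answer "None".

Highest win total is Kask with 6 (out of 7 possible).
Kask lost to Sato, so no fencer went undefeated.

None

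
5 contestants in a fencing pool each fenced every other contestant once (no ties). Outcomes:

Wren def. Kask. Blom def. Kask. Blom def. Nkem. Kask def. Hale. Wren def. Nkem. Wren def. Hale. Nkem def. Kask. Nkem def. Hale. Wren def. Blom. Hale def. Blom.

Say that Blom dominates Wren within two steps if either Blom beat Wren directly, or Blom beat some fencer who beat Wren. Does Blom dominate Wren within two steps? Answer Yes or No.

No

Blom did not beat Wren directly.
Blom beat Nkem, Kask, but each of them lost to Wren. No two-step path.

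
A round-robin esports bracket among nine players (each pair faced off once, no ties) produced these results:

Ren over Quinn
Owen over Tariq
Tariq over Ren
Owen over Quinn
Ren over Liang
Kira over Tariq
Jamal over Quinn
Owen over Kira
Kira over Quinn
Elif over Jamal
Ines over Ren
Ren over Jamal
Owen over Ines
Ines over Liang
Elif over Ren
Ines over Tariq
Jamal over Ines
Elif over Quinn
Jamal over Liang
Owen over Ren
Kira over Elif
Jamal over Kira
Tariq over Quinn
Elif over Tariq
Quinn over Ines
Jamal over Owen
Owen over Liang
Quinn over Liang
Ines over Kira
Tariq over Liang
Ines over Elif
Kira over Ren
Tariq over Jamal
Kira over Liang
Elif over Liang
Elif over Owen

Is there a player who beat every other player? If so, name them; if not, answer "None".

Highest win total is Owen with 6 (out of 8 possible).
Owen lost to Jamal, Elif, so no player went undefeated.

None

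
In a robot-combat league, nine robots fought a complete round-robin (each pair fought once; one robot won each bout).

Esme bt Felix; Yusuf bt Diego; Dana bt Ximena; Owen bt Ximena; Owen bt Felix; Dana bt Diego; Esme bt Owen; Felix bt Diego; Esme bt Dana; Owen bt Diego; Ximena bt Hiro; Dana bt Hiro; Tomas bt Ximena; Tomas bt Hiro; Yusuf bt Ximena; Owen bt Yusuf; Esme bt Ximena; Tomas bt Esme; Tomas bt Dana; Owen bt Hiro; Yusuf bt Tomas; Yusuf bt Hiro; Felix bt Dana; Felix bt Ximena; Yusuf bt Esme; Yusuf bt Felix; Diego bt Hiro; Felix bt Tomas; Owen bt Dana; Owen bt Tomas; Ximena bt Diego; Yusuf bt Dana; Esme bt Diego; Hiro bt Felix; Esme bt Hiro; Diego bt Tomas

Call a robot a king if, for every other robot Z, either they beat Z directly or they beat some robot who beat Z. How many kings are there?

Tomas cannot reach Yusuf in two steps.
Ximena cannot reach Owen, Yusuf, Dana, Esme in two steps.
Hiro cannot reach Owen, Yusuf, Esme in two steps.
Diego cannot reach Owen, Yusuf in two steps.
Owen reaches everyone (king).
Yusuf reaches everyone (king).
Felix cannot reach Owen, Yusuf in two steps.
Dana cannot reach Owen, Yusuf, Esme in two steps.
Esme reaches everyone (king).
Kings: Owen, Yusuf, Esme — 3.

3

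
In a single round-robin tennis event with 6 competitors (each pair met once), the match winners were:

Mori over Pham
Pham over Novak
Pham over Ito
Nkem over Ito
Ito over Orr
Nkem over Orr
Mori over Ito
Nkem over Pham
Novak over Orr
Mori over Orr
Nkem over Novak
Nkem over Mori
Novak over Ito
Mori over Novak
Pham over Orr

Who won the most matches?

Nkem

Win totals: Mori 4, Novak 2, Nkem 5, Pham 3, Orr 0, Ito 1.
Nkem leads with 5 wins (next highest: 4).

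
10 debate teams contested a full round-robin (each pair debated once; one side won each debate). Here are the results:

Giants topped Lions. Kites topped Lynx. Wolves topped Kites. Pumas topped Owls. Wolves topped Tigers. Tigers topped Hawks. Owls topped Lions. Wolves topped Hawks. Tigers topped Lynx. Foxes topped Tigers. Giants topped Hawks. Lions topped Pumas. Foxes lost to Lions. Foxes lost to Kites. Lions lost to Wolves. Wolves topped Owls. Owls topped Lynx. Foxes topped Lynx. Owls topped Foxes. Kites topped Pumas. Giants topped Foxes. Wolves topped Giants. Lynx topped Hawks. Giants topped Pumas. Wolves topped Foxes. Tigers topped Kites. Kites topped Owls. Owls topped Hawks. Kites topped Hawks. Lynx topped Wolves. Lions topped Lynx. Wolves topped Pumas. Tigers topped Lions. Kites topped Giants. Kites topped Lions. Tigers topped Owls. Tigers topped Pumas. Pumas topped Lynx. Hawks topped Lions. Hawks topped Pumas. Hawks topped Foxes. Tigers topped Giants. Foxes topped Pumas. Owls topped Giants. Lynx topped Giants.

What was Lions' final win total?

3

Lions' results: beat Pumas, Foxes, Lynx; lost to Giants, Kites, Hawks, Owls, Wolves, Tigers.
That is 3 wins.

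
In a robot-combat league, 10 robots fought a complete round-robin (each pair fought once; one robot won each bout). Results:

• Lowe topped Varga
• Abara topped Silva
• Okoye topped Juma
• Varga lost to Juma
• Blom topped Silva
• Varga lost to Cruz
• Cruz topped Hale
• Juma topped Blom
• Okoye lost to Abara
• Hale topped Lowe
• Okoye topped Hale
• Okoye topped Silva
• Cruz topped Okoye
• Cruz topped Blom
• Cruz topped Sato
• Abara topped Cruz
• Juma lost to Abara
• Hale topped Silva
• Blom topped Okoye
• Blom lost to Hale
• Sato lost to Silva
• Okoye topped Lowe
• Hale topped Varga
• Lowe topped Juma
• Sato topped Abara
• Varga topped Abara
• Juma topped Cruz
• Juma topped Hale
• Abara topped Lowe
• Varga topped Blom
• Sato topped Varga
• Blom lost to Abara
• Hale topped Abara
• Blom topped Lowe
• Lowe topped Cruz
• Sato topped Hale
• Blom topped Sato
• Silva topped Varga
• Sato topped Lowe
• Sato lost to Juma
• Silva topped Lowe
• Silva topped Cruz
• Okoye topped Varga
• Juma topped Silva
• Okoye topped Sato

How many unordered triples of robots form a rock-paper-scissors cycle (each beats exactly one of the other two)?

Win totals: Cruz 5, Lowe 3, Okoye 6, Varga 2, Blom 4, Sato 4, Juma 6, Hale 5, Abara 6, Silva 4.
A robot with w wins dominates both others in C(w,2) triples; summing gives 10 + 3 + 15 + 1 + 6 + 6 + 15 + 10 + 15 + 6 = 87 transitive triples.
Total triples C(10,3) = 120, so cyclic triples = 120 − 87 = 33.

33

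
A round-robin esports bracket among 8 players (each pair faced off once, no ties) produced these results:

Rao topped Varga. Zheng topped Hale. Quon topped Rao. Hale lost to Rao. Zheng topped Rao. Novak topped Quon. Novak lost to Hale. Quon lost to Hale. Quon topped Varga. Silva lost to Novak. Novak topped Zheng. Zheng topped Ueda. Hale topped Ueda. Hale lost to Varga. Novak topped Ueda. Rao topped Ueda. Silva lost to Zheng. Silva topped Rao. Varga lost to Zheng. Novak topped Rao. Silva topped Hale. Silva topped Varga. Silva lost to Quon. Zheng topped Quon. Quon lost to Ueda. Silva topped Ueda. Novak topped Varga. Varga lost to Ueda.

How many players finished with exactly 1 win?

Win totals: Novak 6, Quon 3, Silva 4, Rao 3, Zheng 6, Varga 1, Hale 3, Ueda 2.
Exactly 1: Varga — 1 player.

1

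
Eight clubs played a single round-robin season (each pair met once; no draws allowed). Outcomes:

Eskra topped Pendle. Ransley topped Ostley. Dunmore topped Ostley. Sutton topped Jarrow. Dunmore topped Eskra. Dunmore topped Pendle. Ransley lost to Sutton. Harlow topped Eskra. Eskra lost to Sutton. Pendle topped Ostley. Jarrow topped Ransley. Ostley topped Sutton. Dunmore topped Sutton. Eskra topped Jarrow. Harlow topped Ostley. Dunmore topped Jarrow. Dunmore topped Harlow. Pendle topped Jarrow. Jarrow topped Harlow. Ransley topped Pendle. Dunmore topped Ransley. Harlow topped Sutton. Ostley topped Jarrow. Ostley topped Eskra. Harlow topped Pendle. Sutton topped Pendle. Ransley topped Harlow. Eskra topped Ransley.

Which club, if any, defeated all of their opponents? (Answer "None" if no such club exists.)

Dunmore

Dunmore has 7 wins out of 7 opponents — a perfect record.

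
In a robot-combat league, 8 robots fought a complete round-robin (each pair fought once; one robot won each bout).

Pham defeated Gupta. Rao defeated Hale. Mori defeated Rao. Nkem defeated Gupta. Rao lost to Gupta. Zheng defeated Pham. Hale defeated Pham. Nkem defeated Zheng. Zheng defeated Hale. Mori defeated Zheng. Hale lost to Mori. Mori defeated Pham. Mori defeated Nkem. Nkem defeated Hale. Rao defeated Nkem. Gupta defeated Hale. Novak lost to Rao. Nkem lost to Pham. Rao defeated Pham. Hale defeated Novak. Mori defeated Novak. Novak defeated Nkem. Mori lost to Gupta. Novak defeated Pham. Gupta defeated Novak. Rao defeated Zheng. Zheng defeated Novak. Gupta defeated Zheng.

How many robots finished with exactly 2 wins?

3

Win totals: Nkem 3, Novak 2, Pham 2, Hale 2, Mori 6, Gupta 5, Rao 5, Zheng 3.
Exactly 2: Novak, Pham, Hale — 3 robots.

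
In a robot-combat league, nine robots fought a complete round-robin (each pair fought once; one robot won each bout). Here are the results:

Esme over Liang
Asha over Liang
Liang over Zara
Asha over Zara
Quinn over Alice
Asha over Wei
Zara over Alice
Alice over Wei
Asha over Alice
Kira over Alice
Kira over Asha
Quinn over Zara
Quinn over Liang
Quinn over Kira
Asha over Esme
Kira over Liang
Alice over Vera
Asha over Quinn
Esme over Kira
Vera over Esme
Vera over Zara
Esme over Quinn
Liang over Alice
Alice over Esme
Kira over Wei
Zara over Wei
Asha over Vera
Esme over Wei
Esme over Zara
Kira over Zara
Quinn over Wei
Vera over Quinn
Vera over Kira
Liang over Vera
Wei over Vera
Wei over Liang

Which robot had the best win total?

Win totals: Kira 5, Wei 2, Vera 4, Asha 7, Zara 2, Liang 3, Quinn 5, Alice 3, Esme 5.
Asha leads with 7 wins (next highest: 5).

Asha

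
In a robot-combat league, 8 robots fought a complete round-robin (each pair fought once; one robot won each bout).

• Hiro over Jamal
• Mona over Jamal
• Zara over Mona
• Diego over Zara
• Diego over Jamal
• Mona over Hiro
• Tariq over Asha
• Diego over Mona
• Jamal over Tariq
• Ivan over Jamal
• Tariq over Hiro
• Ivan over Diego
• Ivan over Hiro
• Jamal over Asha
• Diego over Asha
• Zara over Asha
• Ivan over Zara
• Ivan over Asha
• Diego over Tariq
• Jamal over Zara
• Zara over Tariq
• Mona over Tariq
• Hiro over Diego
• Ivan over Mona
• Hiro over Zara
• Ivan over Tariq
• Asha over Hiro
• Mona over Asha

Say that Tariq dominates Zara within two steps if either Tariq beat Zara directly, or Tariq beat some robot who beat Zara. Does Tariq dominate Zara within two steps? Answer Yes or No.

Yes

Tariq did not beat Zara directly.
Tariq beat Asha, Hiro. Of those, Hiro beat Zara.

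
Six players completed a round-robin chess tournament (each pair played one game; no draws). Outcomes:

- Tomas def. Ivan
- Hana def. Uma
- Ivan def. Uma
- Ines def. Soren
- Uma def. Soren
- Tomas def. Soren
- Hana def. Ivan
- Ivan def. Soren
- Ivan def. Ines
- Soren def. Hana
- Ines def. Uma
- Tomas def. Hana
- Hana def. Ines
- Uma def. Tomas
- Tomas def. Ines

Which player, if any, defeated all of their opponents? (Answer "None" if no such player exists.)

None

Highest win total is Tomas with 4 (out of 5 possible).
Tomas lost to Uma, so no player went undefeated.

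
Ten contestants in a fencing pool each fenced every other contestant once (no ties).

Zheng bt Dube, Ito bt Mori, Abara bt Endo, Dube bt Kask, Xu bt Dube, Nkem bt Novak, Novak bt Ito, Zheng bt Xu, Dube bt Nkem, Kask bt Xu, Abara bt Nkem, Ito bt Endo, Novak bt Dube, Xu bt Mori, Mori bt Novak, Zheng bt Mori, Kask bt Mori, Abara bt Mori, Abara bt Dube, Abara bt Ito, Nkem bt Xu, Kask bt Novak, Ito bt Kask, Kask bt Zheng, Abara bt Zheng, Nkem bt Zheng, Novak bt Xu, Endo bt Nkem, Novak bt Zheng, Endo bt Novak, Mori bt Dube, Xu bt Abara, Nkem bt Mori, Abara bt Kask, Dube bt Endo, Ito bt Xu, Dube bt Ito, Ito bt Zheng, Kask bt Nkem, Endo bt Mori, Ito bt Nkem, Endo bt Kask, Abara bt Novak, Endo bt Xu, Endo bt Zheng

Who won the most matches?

Win totals: Nkem 4, Kask 5, Dube 4, Novak 4, Mori 2, Ito 6, Xu 3, Endo 6, Abara 8, Zheng 3.
Abara leads with 8 wins (next highest: 6).

Abara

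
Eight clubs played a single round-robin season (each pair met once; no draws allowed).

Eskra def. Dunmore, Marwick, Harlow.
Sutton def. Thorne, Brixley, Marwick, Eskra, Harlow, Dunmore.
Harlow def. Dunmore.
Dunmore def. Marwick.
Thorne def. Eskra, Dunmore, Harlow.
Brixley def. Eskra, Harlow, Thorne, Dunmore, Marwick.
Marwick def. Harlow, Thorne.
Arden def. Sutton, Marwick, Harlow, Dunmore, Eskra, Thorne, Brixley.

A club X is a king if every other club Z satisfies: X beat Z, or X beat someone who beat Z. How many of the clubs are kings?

1

Arden reaches everyone (king).
Thorne cannot reach Arden, Brixley, Sutton in two steps.
Eskra cannot reach Arden, Brixley, Sutton in two steps.
Dunmore cannot reach Arden, Eskra, Brixley, Sutton in two steps.
Marwick cannot reach Arden, Brixley, Sutton in two steps.
Harlow cannot reach Arden, Thorne, Eskra, Brixley, Sutton in two steps.
Brixley cannot reach Arden, Sutton in two steps.
Sutton cannot reach Arden in two steps.
Kings: Arden — 1.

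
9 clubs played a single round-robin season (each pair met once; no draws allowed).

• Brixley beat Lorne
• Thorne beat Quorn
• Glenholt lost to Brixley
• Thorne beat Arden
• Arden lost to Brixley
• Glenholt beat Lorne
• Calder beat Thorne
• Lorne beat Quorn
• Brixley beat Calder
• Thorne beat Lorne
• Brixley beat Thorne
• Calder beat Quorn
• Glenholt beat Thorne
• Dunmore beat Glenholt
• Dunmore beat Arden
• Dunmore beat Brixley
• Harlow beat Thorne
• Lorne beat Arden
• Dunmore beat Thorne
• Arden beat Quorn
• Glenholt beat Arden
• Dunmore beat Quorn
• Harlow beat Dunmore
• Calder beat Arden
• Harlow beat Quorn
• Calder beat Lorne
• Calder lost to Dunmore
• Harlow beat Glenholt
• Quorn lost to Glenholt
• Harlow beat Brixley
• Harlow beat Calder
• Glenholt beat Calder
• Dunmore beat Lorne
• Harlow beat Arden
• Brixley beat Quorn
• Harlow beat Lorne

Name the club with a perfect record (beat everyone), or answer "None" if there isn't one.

Harlow has 8 wins out of 8 opponents — a perfect record.

Harlow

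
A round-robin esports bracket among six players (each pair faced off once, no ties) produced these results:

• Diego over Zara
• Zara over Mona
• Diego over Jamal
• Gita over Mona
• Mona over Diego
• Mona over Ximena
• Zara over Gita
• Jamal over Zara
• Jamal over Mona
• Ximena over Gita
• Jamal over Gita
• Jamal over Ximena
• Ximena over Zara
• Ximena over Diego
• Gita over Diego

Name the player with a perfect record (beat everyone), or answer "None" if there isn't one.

None

Highest win total is Jamal with 4 (out of 5 possible).
Jamal lost to Diego, so no player went undefeated.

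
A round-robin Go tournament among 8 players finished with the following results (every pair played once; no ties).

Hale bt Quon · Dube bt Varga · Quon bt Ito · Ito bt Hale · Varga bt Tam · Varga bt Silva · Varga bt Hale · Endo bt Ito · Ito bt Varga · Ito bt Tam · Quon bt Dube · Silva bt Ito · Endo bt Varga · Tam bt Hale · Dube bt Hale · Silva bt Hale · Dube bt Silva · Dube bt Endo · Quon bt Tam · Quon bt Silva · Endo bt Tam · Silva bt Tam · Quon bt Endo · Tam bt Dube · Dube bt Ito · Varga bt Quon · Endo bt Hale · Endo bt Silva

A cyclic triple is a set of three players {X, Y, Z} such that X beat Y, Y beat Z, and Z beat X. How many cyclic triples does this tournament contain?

Win totals: Tam 2, Endo 5, Ito 3, Silva 3, Dube 5, Varga 4, Hale 1, Quon 5.
A player with w wins dominates both others in C(w,2) triples; summing gives 1 + 10 + 3 + 3 + 10 + 6 + 0 + 10 = 43 transitive triples.
Total triples C(8,3) = 56, so cyclic triples = 56 − 43 = 13.

13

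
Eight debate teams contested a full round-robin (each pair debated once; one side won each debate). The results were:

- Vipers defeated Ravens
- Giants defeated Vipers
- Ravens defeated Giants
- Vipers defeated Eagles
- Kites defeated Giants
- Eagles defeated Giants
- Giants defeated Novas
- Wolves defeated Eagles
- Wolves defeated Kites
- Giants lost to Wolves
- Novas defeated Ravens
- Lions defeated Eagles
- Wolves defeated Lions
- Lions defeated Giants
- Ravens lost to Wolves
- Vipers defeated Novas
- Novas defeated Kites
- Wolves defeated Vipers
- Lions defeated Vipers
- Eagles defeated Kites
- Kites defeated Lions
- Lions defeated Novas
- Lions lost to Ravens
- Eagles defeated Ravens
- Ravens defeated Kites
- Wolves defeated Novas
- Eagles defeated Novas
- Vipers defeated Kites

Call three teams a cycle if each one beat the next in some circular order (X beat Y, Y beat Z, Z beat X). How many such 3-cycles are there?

11

Win totals: Ravens 3, Novas 2, Lions 4, Wolves 7, Kites 2, Eagles 4, Giants 2, Vipers 4.
A team with w wins dominates both others in C(w,2) triples; summing gives 3 + 1 + 6 + 21 + 1 + 6 + 1 + 6 = 45 transitive triples.
Total triples C(8,3) = 56, so cyclic triples = 56 − 45 = 11.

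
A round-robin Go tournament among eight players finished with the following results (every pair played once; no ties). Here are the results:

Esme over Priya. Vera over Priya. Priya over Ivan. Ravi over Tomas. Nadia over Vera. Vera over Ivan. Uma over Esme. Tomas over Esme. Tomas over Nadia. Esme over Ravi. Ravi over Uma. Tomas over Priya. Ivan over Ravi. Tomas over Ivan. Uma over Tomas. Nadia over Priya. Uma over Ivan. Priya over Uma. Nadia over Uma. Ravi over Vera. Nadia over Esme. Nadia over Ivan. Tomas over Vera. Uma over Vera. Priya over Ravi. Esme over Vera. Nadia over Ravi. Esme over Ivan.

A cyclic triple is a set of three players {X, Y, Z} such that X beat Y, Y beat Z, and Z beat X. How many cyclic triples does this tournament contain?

Win totals: Ravi 3, Vera 2, Nadia 6, Priya 3, Tomas 5, Esme 4, Uma 4, Ivan 1.
A player with w wins dominates both others in C(w,2) triples; summing gives 3 + 1 + 15 + 3 + 10 + 6 + 6 + 0 = 44 transitive triples.
Total triples C(8,3) = 56, so cyclic triples = 56 − 44 = 12.

12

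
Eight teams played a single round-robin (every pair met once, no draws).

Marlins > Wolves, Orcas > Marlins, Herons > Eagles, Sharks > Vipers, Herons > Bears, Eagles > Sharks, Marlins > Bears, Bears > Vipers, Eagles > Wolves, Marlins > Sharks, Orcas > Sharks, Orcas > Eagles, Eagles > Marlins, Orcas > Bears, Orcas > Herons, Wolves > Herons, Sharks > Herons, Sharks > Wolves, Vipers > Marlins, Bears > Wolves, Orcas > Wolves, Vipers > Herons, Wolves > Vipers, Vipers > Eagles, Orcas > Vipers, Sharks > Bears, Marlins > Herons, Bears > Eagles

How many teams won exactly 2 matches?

2

Win totals: Wolves 2, Herons 2, Eagles 3, Marlins 4, Orcas 7, Vipers 3, Sharks 4, Bears 3.
Exactly 2: Wolves, Herons — 2 teams.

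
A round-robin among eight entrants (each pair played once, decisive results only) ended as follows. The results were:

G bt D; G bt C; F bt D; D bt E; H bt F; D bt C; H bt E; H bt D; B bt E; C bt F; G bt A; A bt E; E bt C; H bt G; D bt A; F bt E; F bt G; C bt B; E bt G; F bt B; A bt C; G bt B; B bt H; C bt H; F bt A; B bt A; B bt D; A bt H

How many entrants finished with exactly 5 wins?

1

Win totals: A 3, B 4, C 3, D 3, E 2, F 5, G 4, H 4.
Exactly 5: F — 1 entrant.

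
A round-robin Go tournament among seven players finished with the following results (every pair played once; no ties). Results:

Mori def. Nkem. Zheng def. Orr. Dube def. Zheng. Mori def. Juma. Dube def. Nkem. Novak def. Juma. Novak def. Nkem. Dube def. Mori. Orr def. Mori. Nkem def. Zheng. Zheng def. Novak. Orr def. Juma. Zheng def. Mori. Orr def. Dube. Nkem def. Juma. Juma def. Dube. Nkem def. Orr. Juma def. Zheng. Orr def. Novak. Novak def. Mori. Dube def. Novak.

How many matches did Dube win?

Dube's results: beat Novak, Mori, Zheng, Nkem; lost to Orr, Juma.
That is 4 wins.

4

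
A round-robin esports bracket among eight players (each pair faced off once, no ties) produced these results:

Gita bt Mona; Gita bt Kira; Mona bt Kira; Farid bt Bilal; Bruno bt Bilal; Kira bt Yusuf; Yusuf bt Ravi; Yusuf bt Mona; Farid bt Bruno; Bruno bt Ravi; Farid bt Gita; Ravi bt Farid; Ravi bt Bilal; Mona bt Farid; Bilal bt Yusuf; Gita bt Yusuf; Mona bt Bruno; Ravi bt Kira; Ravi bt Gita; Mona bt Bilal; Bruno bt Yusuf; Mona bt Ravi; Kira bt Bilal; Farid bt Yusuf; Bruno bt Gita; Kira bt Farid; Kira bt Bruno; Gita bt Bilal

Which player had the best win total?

Win totals: Ravi 4, Yusuf 2, Gita 4, Farid 4, Bruno 4, Kira 4, Mona 5, Bilal 1.
Mona leads with 5 wins (next highest: 4).

Mona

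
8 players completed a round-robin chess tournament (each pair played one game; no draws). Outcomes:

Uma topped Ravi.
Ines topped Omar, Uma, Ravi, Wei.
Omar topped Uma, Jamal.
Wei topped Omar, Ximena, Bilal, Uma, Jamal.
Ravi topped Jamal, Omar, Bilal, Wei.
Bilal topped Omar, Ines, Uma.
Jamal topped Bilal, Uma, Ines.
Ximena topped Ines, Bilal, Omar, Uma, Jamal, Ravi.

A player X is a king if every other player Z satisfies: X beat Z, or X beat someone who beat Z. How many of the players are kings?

4

Bilal cannot reach Ximena in two steps.
Ximena reaches everyone (king).
Ravi reaches everyone (king).
Omar cannot reach Ximena, Wei in two steps.
Jamal cannot reach Ximena in two steps.
Ines reaches everyone (king).
Uma cannot reach Ximena, Ines in two steps.
Wei reaches everyone (king).
Kings: Ximena, Ravi, Ines, Wei — 4.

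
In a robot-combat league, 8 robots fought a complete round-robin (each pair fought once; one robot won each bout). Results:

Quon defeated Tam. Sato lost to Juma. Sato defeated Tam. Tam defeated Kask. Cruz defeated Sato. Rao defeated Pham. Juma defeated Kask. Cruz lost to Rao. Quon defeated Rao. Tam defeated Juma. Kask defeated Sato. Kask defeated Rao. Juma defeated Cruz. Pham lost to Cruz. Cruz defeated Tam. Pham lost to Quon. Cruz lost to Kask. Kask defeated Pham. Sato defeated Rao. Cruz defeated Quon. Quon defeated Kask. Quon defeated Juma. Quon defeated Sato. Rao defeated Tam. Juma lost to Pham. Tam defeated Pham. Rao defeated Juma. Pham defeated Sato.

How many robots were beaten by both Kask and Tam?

Kask beat: Sato, Rao, Pham, Cruz.
Tam beat: Kask, Juma, Pham.
Both beat: Pham — 1.

1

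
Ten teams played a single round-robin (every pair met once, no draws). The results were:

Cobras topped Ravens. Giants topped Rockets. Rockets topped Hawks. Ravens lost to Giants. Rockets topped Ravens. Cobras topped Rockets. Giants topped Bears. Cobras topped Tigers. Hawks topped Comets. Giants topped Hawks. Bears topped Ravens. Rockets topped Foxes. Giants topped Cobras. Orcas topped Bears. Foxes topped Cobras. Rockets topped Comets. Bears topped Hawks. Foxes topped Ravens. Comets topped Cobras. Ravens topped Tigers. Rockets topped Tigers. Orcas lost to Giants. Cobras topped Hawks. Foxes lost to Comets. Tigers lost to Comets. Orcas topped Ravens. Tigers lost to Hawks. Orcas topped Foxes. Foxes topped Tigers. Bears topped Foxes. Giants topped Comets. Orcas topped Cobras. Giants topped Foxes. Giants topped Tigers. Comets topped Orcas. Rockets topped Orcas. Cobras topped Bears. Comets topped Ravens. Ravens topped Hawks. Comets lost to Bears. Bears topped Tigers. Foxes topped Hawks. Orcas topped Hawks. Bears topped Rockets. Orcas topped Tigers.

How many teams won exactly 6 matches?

Win totals: Giants 9, Rockets 6, Tigers 0, Comets 5, Hawks 2, Ravens 2, Foxes 4, Bears 6, Orcas 6, Cobras 5.
Exactly 6: Rockets, Bears, Orcas — 3 teams.

3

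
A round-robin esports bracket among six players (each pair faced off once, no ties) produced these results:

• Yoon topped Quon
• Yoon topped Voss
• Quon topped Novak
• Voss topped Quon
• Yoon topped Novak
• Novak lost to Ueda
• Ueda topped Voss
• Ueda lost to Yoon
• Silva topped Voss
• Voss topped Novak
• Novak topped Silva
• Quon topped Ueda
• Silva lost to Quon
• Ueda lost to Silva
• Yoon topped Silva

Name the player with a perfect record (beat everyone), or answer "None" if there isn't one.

Yoon

Yoon has 5 wins out of 5 opponents — a perfect record.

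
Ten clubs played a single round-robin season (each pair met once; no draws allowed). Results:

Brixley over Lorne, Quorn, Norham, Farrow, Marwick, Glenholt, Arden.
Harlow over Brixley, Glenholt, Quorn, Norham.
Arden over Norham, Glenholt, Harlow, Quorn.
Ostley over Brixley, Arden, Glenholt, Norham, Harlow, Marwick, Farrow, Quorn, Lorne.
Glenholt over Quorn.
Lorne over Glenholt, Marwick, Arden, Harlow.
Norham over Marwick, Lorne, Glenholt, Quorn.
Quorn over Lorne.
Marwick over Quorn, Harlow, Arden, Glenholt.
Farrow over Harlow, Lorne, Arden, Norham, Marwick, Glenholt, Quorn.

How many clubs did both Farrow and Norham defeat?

Farrow beat: Arden, Marwick, Harlow, Glenholt, Quorn, Lorne, Norham.
Norham beat: Marwick, Glenholt, Quorn, Lorne.
Both beat: Marwick, Glenholt, Quorn, Lorne — 4.

4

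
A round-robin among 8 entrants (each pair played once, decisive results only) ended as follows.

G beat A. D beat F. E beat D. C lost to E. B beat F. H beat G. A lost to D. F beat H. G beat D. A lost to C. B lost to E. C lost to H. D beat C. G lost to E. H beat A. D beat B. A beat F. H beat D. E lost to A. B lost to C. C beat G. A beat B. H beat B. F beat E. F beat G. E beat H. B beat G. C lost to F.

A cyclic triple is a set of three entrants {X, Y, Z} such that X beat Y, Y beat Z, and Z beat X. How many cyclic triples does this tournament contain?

16

Win totals: A 3, B 2, C 3, D 4, E 5, F 4, G 2, H 5.
An entrant with w wins dominates both others in C(w,2) triples; summing gives 3 + 1 + 3 + 6 + 10 + 6 + 1 + 10 = 40 transitive triples.
Total triples C(8,3) = 56, so cyclic triples = 56 − 40 = 16.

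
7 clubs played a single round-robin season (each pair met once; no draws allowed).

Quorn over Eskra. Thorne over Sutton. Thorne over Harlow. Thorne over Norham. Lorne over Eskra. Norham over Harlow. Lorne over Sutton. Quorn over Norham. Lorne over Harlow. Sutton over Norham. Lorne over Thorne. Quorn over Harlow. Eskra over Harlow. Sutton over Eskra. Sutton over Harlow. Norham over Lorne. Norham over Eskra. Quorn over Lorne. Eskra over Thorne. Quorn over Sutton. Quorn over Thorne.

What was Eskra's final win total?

Eskra's results: beat Thorne, Harlow; lost to Quorn, Lorne, Norham, Sutton.
That is 2 wins.

2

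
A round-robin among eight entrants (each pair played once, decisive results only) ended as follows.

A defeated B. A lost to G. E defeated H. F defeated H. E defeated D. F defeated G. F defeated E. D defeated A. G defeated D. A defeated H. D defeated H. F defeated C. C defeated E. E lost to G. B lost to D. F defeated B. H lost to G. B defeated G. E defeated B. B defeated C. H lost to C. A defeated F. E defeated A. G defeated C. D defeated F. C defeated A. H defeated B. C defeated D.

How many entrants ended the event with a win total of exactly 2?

Win totals: A 3, B 2, C 4, D 4, E 4, F 5, G 5, H 1.
Exactly 2: B — 1 entrant.

1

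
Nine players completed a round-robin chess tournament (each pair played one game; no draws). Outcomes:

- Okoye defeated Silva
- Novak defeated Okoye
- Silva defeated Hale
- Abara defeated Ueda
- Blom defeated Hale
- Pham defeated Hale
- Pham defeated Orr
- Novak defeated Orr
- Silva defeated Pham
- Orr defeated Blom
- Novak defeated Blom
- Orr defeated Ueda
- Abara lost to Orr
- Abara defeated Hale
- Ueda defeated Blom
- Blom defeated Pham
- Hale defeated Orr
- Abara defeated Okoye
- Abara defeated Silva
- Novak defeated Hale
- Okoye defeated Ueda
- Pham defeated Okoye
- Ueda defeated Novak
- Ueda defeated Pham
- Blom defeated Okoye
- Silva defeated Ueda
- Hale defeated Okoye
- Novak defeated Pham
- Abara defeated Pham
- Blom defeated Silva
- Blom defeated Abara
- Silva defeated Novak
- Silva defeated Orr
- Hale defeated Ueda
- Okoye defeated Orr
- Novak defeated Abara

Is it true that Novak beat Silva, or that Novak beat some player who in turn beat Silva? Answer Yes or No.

Yes

Novak did not beat Silva directly.
Novak beat Pham, Hale, Okoye, Orr, Abara, Blom. Of those, Okoye beat Silva.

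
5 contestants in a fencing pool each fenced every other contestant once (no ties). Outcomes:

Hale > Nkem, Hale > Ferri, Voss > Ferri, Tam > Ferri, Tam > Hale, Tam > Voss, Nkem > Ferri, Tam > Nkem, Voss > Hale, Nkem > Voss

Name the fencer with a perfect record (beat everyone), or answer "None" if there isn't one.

Tam

Tam has 4 wins out of 4 opponents — a perfect record.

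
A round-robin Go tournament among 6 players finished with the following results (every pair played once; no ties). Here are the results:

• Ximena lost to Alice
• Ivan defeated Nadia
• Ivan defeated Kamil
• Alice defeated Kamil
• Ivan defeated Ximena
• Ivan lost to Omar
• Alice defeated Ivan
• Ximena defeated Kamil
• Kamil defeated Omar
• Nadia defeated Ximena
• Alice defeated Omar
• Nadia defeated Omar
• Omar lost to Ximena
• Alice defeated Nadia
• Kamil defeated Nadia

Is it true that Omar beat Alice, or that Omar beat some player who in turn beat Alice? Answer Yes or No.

Omar did not beat Alice directly.
Omar beat Ivan, but each of them lost to Alice. No two-step path.

No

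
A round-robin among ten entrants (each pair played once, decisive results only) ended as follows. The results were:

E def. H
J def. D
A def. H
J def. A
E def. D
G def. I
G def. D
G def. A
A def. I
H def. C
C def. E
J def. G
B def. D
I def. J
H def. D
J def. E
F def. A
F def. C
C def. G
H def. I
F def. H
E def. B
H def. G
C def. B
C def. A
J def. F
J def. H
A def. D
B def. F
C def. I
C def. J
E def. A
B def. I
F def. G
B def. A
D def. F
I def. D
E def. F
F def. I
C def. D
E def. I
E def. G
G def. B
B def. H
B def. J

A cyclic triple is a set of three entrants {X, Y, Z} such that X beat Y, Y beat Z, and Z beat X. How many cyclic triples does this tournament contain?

Win totals: A 3, B 6, C 7, D 1, E 7, F 5, G 4, H 4, I 2, J 6.
An entrant with w wins dominates both others in C(w,2) triples; summing gives 3 + 15 + 21 + 0 + 21 + 10 + 6 + 6 + 1 + 15 = 98 transitive triples.
Total triples C(10,3) = 120, so cyclic triples = 120 − 98 = 22.

22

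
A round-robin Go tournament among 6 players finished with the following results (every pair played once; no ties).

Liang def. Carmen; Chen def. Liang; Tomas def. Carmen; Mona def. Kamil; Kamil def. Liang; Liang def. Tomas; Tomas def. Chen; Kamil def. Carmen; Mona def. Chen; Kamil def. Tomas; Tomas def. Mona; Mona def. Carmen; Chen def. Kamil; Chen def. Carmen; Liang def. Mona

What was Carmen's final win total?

Carmen's results: beat no one; lost to Chen, Kamil, Tomas, Mona, Liang.
That is 0 wins.

0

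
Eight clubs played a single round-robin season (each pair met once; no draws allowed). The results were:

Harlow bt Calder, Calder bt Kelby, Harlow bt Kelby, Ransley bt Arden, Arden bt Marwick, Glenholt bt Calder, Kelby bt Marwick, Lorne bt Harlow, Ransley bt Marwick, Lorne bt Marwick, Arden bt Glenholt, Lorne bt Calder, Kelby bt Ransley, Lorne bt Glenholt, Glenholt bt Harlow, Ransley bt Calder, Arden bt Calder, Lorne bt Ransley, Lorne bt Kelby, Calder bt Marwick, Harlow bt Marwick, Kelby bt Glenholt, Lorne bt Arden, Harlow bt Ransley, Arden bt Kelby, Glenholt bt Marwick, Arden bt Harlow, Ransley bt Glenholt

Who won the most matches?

Win totals: Arden 5, Harlow 4, Marwick 0, Glenholt 3, Lorne 7, Calder 2, Kelby 3, Ransley 4.
Lorne leads with 7 wins (next highest: 5).

Lorne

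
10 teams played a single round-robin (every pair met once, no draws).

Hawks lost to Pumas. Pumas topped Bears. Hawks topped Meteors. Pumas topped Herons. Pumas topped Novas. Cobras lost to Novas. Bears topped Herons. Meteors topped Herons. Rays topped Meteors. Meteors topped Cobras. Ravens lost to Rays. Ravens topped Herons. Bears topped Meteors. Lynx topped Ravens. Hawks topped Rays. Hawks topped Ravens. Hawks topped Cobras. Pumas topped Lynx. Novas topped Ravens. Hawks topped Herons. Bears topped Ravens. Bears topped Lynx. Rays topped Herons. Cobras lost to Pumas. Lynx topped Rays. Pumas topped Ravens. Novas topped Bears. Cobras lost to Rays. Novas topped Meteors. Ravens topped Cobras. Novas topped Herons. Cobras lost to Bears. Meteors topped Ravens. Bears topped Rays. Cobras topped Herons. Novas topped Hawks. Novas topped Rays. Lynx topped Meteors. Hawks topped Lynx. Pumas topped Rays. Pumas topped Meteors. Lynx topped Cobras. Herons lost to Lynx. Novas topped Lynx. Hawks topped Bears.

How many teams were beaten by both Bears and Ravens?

2

Bears beat: Rays, Meteors, Ravens, Lynx, Cobras, Herons.
Ravens beat: Cobras, Herons.
Both beat: Cobras, Herons — 2.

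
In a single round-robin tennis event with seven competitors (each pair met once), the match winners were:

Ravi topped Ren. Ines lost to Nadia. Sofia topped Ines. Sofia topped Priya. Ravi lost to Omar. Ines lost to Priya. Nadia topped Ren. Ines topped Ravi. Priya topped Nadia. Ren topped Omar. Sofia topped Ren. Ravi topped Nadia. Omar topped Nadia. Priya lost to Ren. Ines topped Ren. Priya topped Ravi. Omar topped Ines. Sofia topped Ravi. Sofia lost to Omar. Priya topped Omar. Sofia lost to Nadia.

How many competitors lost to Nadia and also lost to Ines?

Nadia beat: Ren, Ines, Sofia.
Ines beat: Ren, Ravi.
Both beat: Ren — 1.

1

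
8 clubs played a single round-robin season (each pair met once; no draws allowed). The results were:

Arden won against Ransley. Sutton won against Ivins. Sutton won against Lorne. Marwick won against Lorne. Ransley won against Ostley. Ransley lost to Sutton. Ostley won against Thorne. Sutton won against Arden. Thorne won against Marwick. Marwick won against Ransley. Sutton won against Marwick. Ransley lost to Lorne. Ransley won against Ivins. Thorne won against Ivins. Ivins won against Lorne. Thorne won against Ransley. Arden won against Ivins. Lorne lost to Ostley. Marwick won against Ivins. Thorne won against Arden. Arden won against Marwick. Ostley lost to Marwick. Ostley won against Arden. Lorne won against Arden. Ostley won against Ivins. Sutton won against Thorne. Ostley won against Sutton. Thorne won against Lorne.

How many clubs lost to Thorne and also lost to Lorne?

Thorne beat: Marwick, Arden, Ivins, Ransley, Lorne.
Lorne beat: Arden, Ransley.
Both beat: Arden, Ransley — 2.

2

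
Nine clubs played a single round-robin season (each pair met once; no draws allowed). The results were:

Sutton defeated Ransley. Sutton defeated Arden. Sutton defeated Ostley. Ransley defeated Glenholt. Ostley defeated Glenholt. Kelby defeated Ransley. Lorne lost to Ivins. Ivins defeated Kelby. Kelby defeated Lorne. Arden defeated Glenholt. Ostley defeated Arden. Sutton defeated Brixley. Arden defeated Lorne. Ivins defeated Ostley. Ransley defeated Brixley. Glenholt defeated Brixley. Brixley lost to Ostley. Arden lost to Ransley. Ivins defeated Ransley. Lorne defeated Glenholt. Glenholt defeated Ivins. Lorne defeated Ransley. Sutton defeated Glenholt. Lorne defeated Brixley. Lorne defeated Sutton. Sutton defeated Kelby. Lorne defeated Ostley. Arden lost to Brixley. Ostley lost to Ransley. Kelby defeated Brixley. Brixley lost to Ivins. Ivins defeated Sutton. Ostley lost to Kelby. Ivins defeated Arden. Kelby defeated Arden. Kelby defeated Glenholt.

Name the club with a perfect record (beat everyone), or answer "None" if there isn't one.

Highest win total is Ivins with 7 (out of 8 possible).
Ivins lost to Glenholt, so no club went undefeated.

None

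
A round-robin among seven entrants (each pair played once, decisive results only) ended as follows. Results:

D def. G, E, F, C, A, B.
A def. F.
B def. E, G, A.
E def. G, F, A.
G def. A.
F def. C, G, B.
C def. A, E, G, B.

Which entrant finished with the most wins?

D

Win totals: A 1, B 3, C 4, D 6, E 3, F 3, G 1.
D leads with 6 wins (next highest: 4).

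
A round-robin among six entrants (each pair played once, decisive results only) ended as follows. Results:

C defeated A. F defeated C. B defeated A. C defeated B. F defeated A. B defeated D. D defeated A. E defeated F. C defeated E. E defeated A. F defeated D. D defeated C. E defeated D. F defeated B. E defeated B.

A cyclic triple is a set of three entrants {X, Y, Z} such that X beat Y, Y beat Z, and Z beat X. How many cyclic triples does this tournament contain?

3

Win totals: A 0, B 2, C 3, D 2, E 4, F 4.
An entrant with w wins dominates both others in C(w,2) triples; summing gives 0 + 1 + 3 + 1 + 6 + 6 = 17 transitive triples.
Total triples C(6,3) = 20, so cyclic triples = 20 − 17 = 3.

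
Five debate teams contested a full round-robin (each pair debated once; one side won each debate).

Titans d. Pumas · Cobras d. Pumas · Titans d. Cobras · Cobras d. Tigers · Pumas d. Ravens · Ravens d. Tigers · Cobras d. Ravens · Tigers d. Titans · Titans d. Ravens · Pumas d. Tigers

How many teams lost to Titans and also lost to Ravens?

0

Titans beat: Pumas, Cobras, Ravens.
Ravens beat: Tigers.
No one was beaten by both.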